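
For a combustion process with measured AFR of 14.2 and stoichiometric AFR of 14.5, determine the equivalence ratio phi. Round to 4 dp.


phi = AFR_stoich / AFR_actual
phi = 14.5 / 14.2 = 1.0211


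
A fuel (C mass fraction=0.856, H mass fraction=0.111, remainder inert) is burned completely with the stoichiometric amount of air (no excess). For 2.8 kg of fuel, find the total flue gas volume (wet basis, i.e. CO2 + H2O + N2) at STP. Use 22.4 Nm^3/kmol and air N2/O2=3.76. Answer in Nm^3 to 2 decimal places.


Per kg fuel: CO2 = (C/12 kmol)*22.4 = (0.856/12)*22.4 = 1.59787 Nm^3
Per kg fuel: H2O = (H/2 kmol)*22.4 = (0.111/2)*22.4 = 1.24320 Nm^3
O2 needed per kg fuel = C/12 + H/4 = 0.856/12 + 0.111/4 = 0.09908333 kmol
Per kg fuel: N2 = O2*3.76*22.4 = 0.09908333*3.76*22.4 = 8.34519 Nm^3
Total per kg = 1.59787 + 1.24320 + 8.34519 = 11.18626 Nm^3
Total = 11.18626 * 2.8 = 31.32 Nm^3


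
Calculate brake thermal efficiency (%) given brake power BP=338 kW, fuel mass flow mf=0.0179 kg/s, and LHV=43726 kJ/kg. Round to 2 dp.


eta_BTE = (BP / (mf * LHV)) * 100
Denominator = 0.0179 * 43726 = 782.6954 kW
eta_BTE = (338 / 782.6954) * 100 = 43.18%


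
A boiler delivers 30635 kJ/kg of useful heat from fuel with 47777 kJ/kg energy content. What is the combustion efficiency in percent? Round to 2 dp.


Efficiency = (Q_useful / Q_fuel) * 100
Efficiency = (30635 / 47777) * 100
Efficiency = 0.6412 * 100 = 64.12%


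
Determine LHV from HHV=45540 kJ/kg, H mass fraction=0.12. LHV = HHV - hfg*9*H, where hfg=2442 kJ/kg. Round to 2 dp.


LHV = HHV - hfg * 9 * H
Water correction = 2442 * 9 * 0.12 = 2637.360 kJ/kg
LHV = 45540 - 2637.360 = 42902.64 kJ/kg


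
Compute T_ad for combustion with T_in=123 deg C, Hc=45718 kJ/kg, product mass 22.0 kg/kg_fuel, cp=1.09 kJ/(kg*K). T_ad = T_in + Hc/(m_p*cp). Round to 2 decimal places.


T_ad = T_in + Hc / (m_p * cp)
Denominator = 22.0 * 1.09 = 23.9800
Temperature rise = 45718 / 23.9800 = 1906.51 K
T_ad = 123 + 1906.51 = 2029.51 deg C


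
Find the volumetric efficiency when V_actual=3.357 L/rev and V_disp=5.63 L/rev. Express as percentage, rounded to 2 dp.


eta_v = (V_actual / V_disp) * 100
Ratio = 3.357 / 5.63 = 0.5963
eta_v = 0.5963 * 100 = 59.63%


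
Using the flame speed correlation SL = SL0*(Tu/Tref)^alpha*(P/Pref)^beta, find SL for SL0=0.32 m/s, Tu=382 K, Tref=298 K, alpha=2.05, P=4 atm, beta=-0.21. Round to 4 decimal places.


SL = SL0 * (Tu/Tref)^alpha * (P/Pref)^beta
T ratio = 382/298 = 1.28187919
(T ratio)^alpha = 1.28187919^2.05 = 1.663744
(P/Pref)^beta = 4^(-0.21) = 0.747425
SL = 0.32 * 1.663744 * 0.747425 = 0.3979 m/s


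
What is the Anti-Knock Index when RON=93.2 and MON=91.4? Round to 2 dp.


AKI = (RON + MON) / 2
AKI = (93.2 + 91.4) / 2
AKI = 184.6 / 2 = 92.30


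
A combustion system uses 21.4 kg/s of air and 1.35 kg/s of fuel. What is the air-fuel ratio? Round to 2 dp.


AFR = m_air / m_fuel
AFR = 21.4 / 1.35 = 15.85


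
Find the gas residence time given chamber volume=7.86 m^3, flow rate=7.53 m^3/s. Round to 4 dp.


tau = V / Q_flow
tau = 7.86 / 7.53 = 1.0438 s


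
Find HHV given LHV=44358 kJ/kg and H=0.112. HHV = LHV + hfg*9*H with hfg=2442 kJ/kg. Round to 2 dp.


HHV = LHV + hfg * 9 * H
Water addition = 2442 * 9 * 0.112 = 2461.536 kJ/kg
HHV = 44358 + 2461.536 = 46819.54 kJ/kg


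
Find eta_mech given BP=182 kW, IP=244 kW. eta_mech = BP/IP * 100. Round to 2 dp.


eta_mech = (BP / IP) * 100
Ratio = 182 / 244 = 0.7459
eta_mech = 0.7459 * 100 = 74.59%


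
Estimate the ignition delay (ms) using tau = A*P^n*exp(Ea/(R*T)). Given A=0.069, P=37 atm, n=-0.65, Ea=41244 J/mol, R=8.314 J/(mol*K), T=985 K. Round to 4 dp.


tau = A * P^n * exp(Ea/(R*T))
P^n = 37^(-0.65) = 0.09564646
Ea/(R*T) = 41244/(8.314*985) = 5.036334
exp(Ea/(R*T)) = 153.904771
tau = 0.069 * 0.09564646 * 153.904771 = 1.0157 ms


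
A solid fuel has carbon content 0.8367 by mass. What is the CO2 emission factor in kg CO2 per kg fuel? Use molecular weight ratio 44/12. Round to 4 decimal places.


EF = C_frac * (M_CO2 / M_C)
EF = 0.8367 * (44/12)
EF = 0.8367 * 3.666667 = 3.0679 kg_CO2/kg_fuel


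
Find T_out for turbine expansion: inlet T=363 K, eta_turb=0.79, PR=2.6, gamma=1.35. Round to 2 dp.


T_out = T_in * (1 - eta * (1 - PR^(-(gamma-1)/gamma)))
Exponent = -(1.35-1)/1.35 = -0.25925926
PR^exp = 2.6^(-0.25925926) = 0.78057442
Factor = 1 - 0.79*(1 - 0.78057442) = 0.82665379
T_out = 363 * 0.82665379 = 300.08 K


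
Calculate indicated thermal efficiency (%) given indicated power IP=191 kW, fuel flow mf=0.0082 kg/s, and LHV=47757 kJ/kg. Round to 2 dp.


eta_ith = (IP / (mf * LHV)) * 100
Denominator = 0.0082 * 47757 = 391.6074 kW
eta_ith = (191 / 391.6074) * 100 = 48.77%


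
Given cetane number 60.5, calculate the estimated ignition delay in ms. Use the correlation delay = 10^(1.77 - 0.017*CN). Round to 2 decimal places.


delay = 10^(1.77 - 0.017*CN)
Exponent = 1.77 - 0.017*60.5 = 0.7415
delay = 10^0.7415 = 5.51 ms


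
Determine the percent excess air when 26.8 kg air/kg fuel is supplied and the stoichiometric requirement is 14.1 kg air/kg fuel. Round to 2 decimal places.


Excess air = actual - stoichiometric = 26.8 - 14.1 = 12.70 kg/kg fuel
Excess air % = (excess / stoich) * 100 = (12.70 / 14.1) * 100 = 90.07%


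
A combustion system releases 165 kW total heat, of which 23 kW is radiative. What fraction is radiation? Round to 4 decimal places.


f_rad = Q_rad / Q_total
f_rad = 23 / 165 = 0.1394


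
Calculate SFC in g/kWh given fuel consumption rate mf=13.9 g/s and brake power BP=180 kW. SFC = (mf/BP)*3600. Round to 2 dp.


SFC = (mf / BP) * 3600
Rate = 13.9 / 180 = 0.077222 g/(s*kW)
SFC = 0.077222 * 3600 = 278.00 g/kWh


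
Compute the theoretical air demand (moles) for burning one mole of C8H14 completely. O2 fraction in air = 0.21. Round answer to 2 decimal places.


Balanced combustion: C8H14 + 11.5 O2 -> 8 CO2 + 7 H2O
O2 needed = C + H/4 = 8 + 14/4 = 11.50 moles
Air moles = O2 / 0.21 = 11.50 / 0.21 = 54.76 moles air


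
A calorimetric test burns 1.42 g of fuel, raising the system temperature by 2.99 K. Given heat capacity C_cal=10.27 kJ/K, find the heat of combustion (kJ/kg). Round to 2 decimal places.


Hc = C_cal * delta_T / m_fuel
Q_released = 10.27 * 2.99 = 30.7073 kJ
m_fuel = 1.42 g = 1.42/1000 kg = 0.001420 kg
Hc = 30.7073 / 0.001420 = 21624.86 kJ/kg


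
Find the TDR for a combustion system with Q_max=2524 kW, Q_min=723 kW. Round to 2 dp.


TDR = Q_max / Q_min
TDR = 2524 / 723 = 3.49


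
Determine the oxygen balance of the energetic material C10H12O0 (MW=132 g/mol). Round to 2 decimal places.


OB = -1600 * (2C + H/2 - O) / MW
Inner = 2*10 + 12/2 - 0 = 26.00
OB = -1600 * 26.00 / 132 = -315.15%


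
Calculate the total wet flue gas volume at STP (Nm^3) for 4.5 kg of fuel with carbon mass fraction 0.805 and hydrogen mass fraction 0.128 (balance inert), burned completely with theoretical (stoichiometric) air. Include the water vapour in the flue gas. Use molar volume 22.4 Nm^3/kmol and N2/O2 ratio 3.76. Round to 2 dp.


Per kg fuel: CO2 = (C/12 kmol)*22.4 = (0.805/12)*22.4 = 1.50267 Nm^3
Per kg fuel: H2O = (H/2 kmol)*22.4 = (0.128/2)*22.4 = 1.43360 Nm^3
O2 needed per kg fuel = C/12 + H/4 = 0.805/12 + 0.128/4 = 0.09908333 kmol
Per kg fuel: N2 = O2*3.76*22.4 = 0.09908333*3.76*22.4 = 8.34519 Nm^3
Total per kg = 1.50267 + 1.43360 + 8.34519 = 11.28146 Nm^3
Total = 11.28146 * 4.5 = 50.77 Nm^3


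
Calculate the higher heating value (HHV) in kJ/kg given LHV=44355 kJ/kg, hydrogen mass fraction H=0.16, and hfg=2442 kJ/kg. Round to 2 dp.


HHV = LHV + hfg * 9 * H
Water addition = 2442 * 9 * 0.16 = 3516.480 kJ/kg
HHV = 44355 + 3516.480 = 47871.48 kJ/kg


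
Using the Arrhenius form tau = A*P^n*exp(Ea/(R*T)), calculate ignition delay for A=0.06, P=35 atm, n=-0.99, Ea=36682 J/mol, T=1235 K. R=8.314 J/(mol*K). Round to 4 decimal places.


tau = A * P^n * exp(Ea/(R*T))
P^n = 35^(-0.99) = 0.02960552
Ea/(R*T) = 36682/(8.314*1235) = 3.572531
exp(Ea/(R*T)) = 35.606606
tau = 0.06 * 0.02960552 * 35.606606 = 0.0632 ms


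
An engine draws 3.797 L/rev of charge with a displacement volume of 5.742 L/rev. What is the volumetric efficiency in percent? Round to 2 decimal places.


eta_v = (V_actual / V_disp) * 100
Ratio = 3.797 / 5.742 = 0.6613
eta_v = 0.6613 * 100 = 66.13%


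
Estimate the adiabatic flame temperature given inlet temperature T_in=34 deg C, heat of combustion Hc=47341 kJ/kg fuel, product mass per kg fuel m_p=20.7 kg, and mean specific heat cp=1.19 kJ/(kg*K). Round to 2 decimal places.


T_ad = T_in + Hc / (m_p * cp)
Denominator = 20.7 * 1.19 = 24.6330
Temperature rise = 47341 / 24.6330 = 1921.85 K
T_ad = 34 + 1921.85 = 1955.85 deg C


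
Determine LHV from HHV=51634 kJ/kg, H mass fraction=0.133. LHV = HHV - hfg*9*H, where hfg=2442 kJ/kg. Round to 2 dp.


LHV = HHV - hfg * 9 * H
Water correction = 2442 * 9 * 0.133 = 2923.074 kJ/kg
LHV = 51634 - 2923.074 = 48710.93 kJ/kg


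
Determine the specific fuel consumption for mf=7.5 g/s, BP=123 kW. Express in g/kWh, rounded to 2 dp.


SFC = (mf / BP) * 3600
Rate = 7.5 / 123 = 0.060976 g/(s*kW)
SFC = 0.060976 * 3600 = 219.51 g/kWh


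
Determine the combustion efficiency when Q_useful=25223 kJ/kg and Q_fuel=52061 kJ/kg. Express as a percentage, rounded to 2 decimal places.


Efficiency = (Q_useful / Q_fuel) * 100
Efficiency = (25223 / 52061) * 100
Efficiency = 0.4845 * 100 = 48.45%


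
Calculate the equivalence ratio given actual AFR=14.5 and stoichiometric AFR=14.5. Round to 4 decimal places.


phi = AFR_stoich / AFR_actual
phi = 14.5 / 14.5 = 1.0000


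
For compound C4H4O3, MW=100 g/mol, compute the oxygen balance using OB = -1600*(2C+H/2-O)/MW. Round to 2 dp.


OB = -1600 * (2C + H/2 - O) / MW
Inner = 2*4 + 4/2 - 3 = 7.00
OB = -1600 * 7.00 / 100 = -112.00%


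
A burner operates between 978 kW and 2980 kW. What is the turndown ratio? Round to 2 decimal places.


TDR = Q_max / Q_min
TDR = 2980 / 978 = 3.05


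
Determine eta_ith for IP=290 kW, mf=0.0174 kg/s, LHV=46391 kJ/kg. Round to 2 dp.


eta_ith = (IP / (mf * LHV)) * 100
Denominator = 0.0174 * 46391 = 807.2034 kW
eta_ith = (290 / 807.2034) * 100 = 35.93%


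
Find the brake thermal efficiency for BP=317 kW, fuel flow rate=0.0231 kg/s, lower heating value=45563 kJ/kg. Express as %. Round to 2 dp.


eta_BTE = (BP / (mf * LHV)) * 100
Denominator = 0.0231 * 45563 = 1052.5053 kW
eta_BTE = (317 / 1052.5053) * 100 = 30.12%


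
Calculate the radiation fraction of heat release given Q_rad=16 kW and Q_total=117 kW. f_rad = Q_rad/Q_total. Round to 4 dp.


f_rad = Q_rad / Q_total
f_rad = 16 / 117 = 0.1368


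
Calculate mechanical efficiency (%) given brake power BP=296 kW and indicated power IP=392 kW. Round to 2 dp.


eta_mech = (BP / IP) * 100
Ratio = 296 / 392 = 0.7551
eta_mech = 0.7551 * 100 = 75.51%


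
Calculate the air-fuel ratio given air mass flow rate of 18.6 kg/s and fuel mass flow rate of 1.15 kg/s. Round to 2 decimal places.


AFR = m_air / m_fuel
AFR = 18.6 / 1.15 = 16.17


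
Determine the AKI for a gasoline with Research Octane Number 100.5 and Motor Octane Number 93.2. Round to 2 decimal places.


AKI = (RON + MON) / 2
AKI = (100.5 + 93.2) / 2
AKI = 193.7 / 2 = 96.85


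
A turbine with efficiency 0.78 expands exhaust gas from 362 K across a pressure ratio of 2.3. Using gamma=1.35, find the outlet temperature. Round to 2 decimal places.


T_out = T_in * (1 - eta * (1 - PR^(-(gamma-1)/gamma)))
Exponent = -(1.35-1)/1.35 = -0.25925926
PR^exp = 2.3^(-0.25925926) = 0.80578413
Factor = 1 - 0.78*(1 - 0.80578413) = 0.84851162
T_out = 362 * 0.84851162 = 307.16 K


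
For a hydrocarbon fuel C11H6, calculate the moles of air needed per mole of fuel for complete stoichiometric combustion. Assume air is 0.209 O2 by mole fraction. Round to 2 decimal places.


Balanced combustion: C11H6 + 12.5 O2 -> 11 CO2 + 3 H2O
O2 needed = C + H/4 = 11 + 6/4 = 12.50 moles
Air moles = O2 / 0.209 = 12.50 / 0.209 = 59.81 moles air


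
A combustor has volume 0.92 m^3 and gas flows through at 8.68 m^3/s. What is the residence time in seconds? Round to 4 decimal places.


tau = V / Q_flow
tau = 0.92 / 8.68 = 0.1060 s


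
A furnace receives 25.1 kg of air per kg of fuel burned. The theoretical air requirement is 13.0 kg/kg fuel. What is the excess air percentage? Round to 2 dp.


Excess air = actual - stoichiometric = 25.1 - 13.0 = 12.10 kg/kg fuel
Excess air % = (excess / stoich) * 100 = (12.10 / 13.0) * 100 = 93.08%


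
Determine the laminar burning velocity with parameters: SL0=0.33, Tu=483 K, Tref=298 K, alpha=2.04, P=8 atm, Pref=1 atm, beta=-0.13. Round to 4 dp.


SL = SL0 * (Tu/Tref)^alpha * (P/Pref)^beta
T ratio = 483/298 = 1.62080537
(T ratio)^alpha = 1.62080537^2.04 = 2.678249
(P/Pref)^beta = 8^(-0.13) = 0.763130
SL = 0.33 * 2.678249 * 0.763130 = 0.6745 m/s


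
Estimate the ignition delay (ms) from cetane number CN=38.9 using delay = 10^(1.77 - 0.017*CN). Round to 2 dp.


delay = 10^(1.77 - 0.017*CN)
Exponent = 1.77 - 0.017*38.9 = 1.1087
delay = 10^1.1087 = 12.84 ms


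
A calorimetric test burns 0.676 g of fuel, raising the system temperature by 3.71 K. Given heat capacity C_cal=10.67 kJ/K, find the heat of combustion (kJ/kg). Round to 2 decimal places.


Hc = C_cal * delta_T / m_fuel
Q_released = 10.67 * 3.71 = 39.5857 kJ
m_fuel = 0.676 g = 0.676/1000 kg = 0.000676 kg
Hc = 39.5857 / 0.000676 = 58558.73 kJ/kg


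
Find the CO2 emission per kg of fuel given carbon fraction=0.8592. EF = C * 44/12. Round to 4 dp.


EF = C_frac * (M_CO2 / M_C)
EF = 0.8592 * (44/12)
EF = 0.8592 * 3.666667 = 3.1504 kg_CO2/kg_fuel


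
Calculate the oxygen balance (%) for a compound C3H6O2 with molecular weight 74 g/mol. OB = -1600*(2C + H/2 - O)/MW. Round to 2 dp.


OB = -1600 * (2C + H/2 - O) / MW
Inner = 2*3 + 6/2 - 2 = 7.00
OB = -1600 * 7.00 / 74 = -151.35%


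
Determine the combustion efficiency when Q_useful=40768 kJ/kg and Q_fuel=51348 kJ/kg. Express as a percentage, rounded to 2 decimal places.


Efficiency = (Q_useful / Q_fuel) * 100
Efficiency = (40768 / 51348) * 100
Efficiency = 0.7940 * 100 = 79.40%


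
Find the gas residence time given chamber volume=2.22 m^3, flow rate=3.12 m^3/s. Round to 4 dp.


tau = V / Q_flow
tau = 2.22 / 3.12 = 0.7115 s


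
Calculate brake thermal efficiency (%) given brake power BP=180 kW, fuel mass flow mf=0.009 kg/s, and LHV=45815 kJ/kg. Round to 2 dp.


eta_BTE = (BP / (mf * LHV)) * 100
Denominator = 0.009 * 45815 = 412.3350 kW
eta_BTE = (180 / 412.3350) * 100 = 43.65%


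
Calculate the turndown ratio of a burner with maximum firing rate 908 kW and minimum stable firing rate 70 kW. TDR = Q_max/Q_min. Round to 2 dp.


TDR = Q_max / Q_min
TDR = 908 / 70 = 12.97


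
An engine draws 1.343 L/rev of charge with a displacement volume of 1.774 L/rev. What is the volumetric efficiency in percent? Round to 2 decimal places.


eta_v = (V_actual / V_disp) * 100
Ratio = 1.343 / 1.774 = 0.7570
eta_v = 0.7570 * 100 = 75.70%


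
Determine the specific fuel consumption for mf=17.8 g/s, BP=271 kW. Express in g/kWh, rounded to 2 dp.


SFC = (mf / BP) * 3600
Rate = 17.8 / 271 = 0.065683 g/(s*kW)
SFC = 0.065683 * 3600 = 236.46 g/kWh


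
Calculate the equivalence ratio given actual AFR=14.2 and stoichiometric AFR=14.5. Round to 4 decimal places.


phi = AFR_stoich / AFR_actual
phi = 14.5 / 14.2 = 1.0211


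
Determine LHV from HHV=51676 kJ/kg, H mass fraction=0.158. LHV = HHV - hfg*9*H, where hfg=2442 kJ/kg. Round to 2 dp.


LHV = HHV - hfg * 9 * H
Water correction = 2442 * 9 * 0.158 = 3472.524 kJ/kg
LHV = 51676 - 3472.524 = 48203.48 kJ/kg


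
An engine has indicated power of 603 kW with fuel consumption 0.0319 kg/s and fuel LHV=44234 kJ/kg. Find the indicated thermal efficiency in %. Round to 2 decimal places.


eta_ith = (IP / (mf * LHV)) * 100
Denominator = 0.0319 * 44234 = 1411.0646 kW
eta_ith = (603 / 1411.0646) * 100 = 42.73%


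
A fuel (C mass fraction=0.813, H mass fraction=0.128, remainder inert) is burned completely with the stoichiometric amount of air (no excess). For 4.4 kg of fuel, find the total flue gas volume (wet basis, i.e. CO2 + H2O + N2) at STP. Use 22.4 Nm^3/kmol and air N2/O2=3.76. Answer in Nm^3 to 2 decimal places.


Per kg fuel: CO2 = (C/12 kmol)*22.4 = (0.813/12)*22.4 = 1.51760 Nm^3
Per kg fuel: H2O = (H/2 kmol)*22.4 = (0.128/2)*22.4 = 1.43360 Nm^3
O2 needed per kg fuel = C/12 + H/4 = 0.813/12 + 0.128/4 = 0.09975000 kmol
Per kg fuel: N2 = O2*3.76*22.4 = 0.09975000*3.76*22.4 = 8.40134 Nm^3
Total per kg = 1.51760 + 1.43360 + 8.40134 = 11.35254 Nm^3
Total = 11.35254 * 4.4 = 49.95 Nm^3


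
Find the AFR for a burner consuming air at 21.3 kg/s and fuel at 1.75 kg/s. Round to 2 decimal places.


AFR = m_air / m_fuel
AFR = 21.3 / 1.75 = 12.17


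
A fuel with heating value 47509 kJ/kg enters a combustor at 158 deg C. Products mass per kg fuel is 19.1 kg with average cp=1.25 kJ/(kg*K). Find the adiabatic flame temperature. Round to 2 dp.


T_ad = T_in + Hc / (m_p * cp)
Denominator = 19.1 * 1.25 = 23.8750
Temperature rise = 47509 / 23.8750 = 1989.91 K
T_ad = 158 + 1989.91 = 2147.91 deg C


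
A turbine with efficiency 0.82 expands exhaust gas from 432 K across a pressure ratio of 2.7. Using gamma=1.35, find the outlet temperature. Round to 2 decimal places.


T_out = T_in * (1 - eta * (1 - PR^(-(gamma-1)/gamma)))
Exponent = -(1.35-1)/1.35 = -0.25925926
PR^exp = 2.7^(-0.25925926) = 0.77297411
Factor = 1 - 0.82*(1 - 0.77297411) = 0.81383877
T_out = 432 * 0.81383877 = 351.58 K


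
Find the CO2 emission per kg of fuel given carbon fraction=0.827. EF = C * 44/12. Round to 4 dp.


EF = C_frac * (M_CO2 / M_C)
EF = 0.827 * (44/12)
EF = 0.827 * 3.666667 = 3.0323 kg_CO2/kg_fuel


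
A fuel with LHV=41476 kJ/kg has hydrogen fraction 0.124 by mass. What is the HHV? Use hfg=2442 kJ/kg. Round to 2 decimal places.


HHV = LHV + hfg * 9 * H
Water addition = 2442 * 9 * 0.124 = 2725.272 kJ/kg
HHV = 41476 + 2725.272 = 44201.27 kJ/kg


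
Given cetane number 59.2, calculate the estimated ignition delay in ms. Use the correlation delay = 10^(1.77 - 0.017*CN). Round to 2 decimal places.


delay = 10^(1.77 - 0.017*CN)
Exponent = 1.77 - 0.017*59.2 = 0.7636
delay = 10^0.7636 = 5.80 ms


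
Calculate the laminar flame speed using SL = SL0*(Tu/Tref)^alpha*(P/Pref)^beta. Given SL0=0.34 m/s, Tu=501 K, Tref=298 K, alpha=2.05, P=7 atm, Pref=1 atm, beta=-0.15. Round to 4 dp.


SL = SL0 * (Tu/Tref)^alpha * (P/Pref)^beta
T ratio = 501/298 = 1.68120805
(T ratio)^alpha = 1.68120805^2.05 = 2.900841
(P/Pref)^beta = 7^(-0.15) = 0.746853
SL = 0.34 * 2.900841 * 0.746853 = 0.7366 m/s


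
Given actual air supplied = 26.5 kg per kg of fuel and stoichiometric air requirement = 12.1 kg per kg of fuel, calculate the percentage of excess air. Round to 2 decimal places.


Excess air = actual - stoichiometric = 26.5 - 12.1 = 14.40 kg/kg fuel
Excess air % = (excess / stoich) * 100 = (14.40 / 12.1) * 100 = 119.01%


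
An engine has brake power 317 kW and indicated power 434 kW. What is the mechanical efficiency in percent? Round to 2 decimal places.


eta_mech = (BP / IP) * 100
Ratio = 317 / 434 = 0.7304
eta_mech = 0.7304 * 100 = 73.04%


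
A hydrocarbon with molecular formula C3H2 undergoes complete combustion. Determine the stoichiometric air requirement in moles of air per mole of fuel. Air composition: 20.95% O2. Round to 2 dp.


Balanced combustion: C3H2 + 3.5 O2 -> 3 CO2 + 1 H2O
O2 needed = C + H/4 = 3 + 2/4 = 3.50 moles
Air moles = O2 / 0.2095 = 3.50 / 0.2095 = 16.71 moles air


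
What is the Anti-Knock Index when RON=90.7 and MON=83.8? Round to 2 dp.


AKI = (RON + MON) / 2
AKI = (90.7 + 83.8) / 2
AKI = 174.5 / 2 = 87.25


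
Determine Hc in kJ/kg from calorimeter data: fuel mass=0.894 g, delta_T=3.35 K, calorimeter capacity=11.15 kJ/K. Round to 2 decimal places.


Hc = C_cal * delta_T / m_fuel
Q_released = 11.15 * 3.35 = 37.3525 kJ
m_fuel = 0.894 g = 0.894/1000 kg = 0.000894 kg
Hc = 37.3525 / 0.000894 = 41781.32 kJ/kg


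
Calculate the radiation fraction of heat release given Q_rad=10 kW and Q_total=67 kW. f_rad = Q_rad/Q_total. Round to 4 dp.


f_rad = Q_rad / Q_total
f_rad = 10 / 67 = 0.1493


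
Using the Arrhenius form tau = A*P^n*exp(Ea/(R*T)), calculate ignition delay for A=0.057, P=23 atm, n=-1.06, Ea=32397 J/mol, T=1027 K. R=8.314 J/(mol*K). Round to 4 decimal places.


tau = A * P^n * exp(Ea/(R*T))
P^n = 23^(-1.06) = 0.03602206
Ea/(R*T) = 32397/(8.314*1027) = 3.794236
exp(Ea/(R*T)) = 44.444265
tau = 0.057 * 0.03602206 * 44.444265 = 0.0913 ms


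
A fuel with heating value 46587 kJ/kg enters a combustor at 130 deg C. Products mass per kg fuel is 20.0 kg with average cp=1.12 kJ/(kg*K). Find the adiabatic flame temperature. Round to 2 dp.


T_ad = T_in + Hc / (m_p * cp)
Denominator = 20.0 * 1.12 = 22.4000
Temperature rise = 46587 / 22.4000 = 2079.78 K
T_ad = 130 + 2079.78 = 2209.78 deg C


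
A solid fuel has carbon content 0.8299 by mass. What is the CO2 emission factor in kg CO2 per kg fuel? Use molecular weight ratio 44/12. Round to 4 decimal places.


EF = C_frac * (M_CO2 / M_C)
EF = 0.8299 * (44/12)
EF = 0.8299 * 3.666667 = 3.0430 kg_CO2/kg_fuel


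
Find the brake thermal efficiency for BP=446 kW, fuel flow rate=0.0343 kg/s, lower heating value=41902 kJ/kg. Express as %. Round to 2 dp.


eta_BTE = (BP / (mf * LHV)) * 100
Denominator = 0.0343 * 41902 = 1437.2386 kW
eta_BTE = (446 / 1437.2386) * 100 = 31.03%


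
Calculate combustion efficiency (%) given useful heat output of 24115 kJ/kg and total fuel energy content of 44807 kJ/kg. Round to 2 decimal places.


Efficiency = (Q_useful / Q_fuel) * 100
Efficiency = (24115 / 44807) * 100
Efficiency = 0.5382 * 100 = 53.82%


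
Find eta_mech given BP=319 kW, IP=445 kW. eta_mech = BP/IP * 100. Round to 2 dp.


eta_mech = (BP / IP) * 100
Ratio = 319 / 445 = 0.7169
eta_mech = 0.7169 * 100 = 71.69%


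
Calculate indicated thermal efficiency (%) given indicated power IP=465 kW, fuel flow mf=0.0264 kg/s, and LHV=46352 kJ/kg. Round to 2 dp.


eta_ith = (IP / (mf * LHV)) * 100
Denominator = 0.0264 * 46352 = 1223.6928 kW
eta_ith = (465 / 1223.6928) * 100 = 38.00%


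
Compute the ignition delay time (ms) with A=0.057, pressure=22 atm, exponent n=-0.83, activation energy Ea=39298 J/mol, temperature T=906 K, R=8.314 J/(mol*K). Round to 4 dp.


tau = A * P^n * exp(Ea/(R*T))
P^n = 22^(-0.83) = 0.07687572
Ea/(R*T) = 39298/(8.314*906) = 5.217137
exp(Ea/(R*T)) = 184.405451
tau = 0.057 * 0.07687572 * 184.405451 = 0.8080 ms


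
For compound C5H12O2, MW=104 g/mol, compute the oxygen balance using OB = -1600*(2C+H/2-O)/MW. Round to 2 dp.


OB = -1600 * (2C + H/2 - O) / MW
Inner = 2*5 + 12/2 - 2 = 14.00
OB = -1600 * 14.00 / 104 = -215.38%


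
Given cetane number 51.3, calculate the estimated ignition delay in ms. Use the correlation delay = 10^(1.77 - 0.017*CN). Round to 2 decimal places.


delay = 10^(1.77 - 0.017*CN)
Exponent = 1.77 - 0.017*51.3 = 0.8979
delay = 10^0.8979 = 7.90 ms


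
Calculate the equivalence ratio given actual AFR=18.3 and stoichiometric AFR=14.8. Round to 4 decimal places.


phi = AFR_stoich / AFR_actual
phi = 14.8 / 18.3 = 0.8087


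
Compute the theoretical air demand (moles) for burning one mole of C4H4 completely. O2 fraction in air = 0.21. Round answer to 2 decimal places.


Balanced combustion: C4H4 + 5 O2 -> 4 CO2 + 2 H2O
O2 needed = C + H/4 = 4 + 4/4 = 5.00 moles
Air moles = O2 / 0.21 = 5.00 / 0.21 = 23.81 moles air


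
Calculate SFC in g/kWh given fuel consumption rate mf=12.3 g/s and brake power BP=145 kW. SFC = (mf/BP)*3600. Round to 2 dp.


SFC = (mf / BP) * 3600
Rate = 12.3 / 145 = 0.084828 g/(s*kW)
SFC = 0.084828 * 3600 = 305.38 g/kWh


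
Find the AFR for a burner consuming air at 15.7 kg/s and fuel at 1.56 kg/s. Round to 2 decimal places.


AFR = m_air / m_fuel
AFR = 15.7 / 1.56 = 10.06


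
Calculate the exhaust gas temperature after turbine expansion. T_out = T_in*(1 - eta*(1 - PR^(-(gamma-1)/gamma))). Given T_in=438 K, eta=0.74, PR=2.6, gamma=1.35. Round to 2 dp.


T_out = T_in * (1 - eta * (1 - PR^(-(gamma-1)/gamma)))
Exponent = -(1.35-1)/1.35 = -0.25925926
PR^exp = 2.6^(-0.25925926) = 0.78057442
Factor = 1 - 0.74*(1 - 0.78057442) = 0.83762507
T_out = 438 * 0.83762507 = 366.88 K


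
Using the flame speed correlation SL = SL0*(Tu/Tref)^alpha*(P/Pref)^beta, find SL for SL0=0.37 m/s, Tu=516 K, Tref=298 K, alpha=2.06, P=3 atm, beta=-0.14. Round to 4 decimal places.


SL = SL0 * (Tu/Tref)^alpha * (P/Pref)^beta
T ratio = 516/298 = 1.73154362
(T ratio)^alpha = 1.73154362^2.06 = 3.098653
(P/Pref)^beta = 3^(-0.14) = 0.857439
SL = 0.37 * 3.098653 * 0.857439 = 0.9831 m/s


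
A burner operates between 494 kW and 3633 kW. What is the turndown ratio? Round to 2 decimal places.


TDR = Q_max / Q_min
TDR = 3633 / 494 = 7.35


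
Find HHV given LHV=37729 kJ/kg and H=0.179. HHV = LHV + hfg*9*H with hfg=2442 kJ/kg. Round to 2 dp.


HHV = LHV + hfg * 9 * H
Water addition = 2442 * 9 * 0.179 = 3934.062 kJ/kg
HHV = 37729 + 3934.062 = 41663.06 kJ/kg


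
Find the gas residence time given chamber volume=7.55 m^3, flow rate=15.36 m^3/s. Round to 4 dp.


tau = V / Q_flow
tau = 7.55 / 15.36 = 0.4915 s


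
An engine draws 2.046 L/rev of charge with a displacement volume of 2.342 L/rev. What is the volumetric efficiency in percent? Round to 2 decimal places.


eta_v = (V_actual / V_disp) * 100
Ratio = 2.046 / 2.342 = 0.8736
eta_v = 0.8736 * 100 = 87.36%


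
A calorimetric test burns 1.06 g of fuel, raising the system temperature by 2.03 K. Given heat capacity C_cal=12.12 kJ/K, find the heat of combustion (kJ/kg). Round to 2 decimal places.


Hc = C_cal * delta_T / m_fuel
Q_released = 12.12 * 2.03 = 24.6036 kJ
m_fuel = 1.06 g = 1.06/1000 kg = 0.001060 kg
Hc = 24.6036 / 0.001060 = 23210.94 kJ/kg


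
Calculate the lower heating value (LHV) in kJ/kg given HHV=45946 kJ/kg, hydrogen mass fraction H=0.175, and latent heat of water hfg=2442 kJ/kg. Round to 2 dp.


LHV = HHV - hfg * 9 * H
Water correction = 2442 * 9 * 0.175 = 3846.150 kJ/kg
LHV = 45946 - 3846.150 = 42099.85 kJ/kg


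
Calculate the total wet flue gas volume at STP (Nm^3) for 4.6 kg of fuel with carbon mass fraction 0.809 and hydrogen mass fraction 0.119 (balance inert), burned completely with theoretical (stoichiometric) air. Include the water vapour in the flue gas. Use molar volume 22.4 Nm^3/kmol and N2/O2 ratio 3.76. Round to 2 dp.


Per kg fuel: CO2 = (C/12 kmol)*22.4 = (0.809/12)*22.4 = 1.51013 Nm^3
Per kg fuel: H2O = (H/2 kmol)*22.4 = (0.119/2)*22.4 = 1.33280 Nm^3
O2 needed per kg fuel = C/12 + H/4 = 0.809/12 + 0.119/4 = 0.09716667 kmol
Per kg fuel: N2 = O2*3.76*22.4 = 0.09716667*3.76*22.4 = 8.18377 Nm^3
Total per kg = 1.51013 + 1.33280 + 8.18377 = 11.02670 Nm^3
Total = 11.02670 * 4.6 = 50.72 Nm^3


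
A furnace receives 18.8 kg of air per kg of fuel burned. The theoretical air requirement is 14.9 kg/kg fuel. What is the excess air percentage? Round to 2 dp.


Excess air = actual - stoichiometric = 18.8 - 14.9 = 3.90 kg/kg fuel
Excess air % = (excess / stoich) * 100 = (3.90 / 14.9) * 100 = 26.17%


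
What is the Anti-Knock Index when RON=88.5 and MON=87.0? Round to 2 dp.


AKI = (RON + MON) / 2
AKI = (88.5 + 87.0) / 2
AKI = 175.5 / 2 = 87.75


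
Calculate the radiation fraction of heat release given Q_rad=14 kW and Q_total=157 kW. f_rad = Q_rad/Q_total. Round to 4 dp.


f_rad = Q_rad / Q_total
f_rad = 14 / 157 = 0.0892


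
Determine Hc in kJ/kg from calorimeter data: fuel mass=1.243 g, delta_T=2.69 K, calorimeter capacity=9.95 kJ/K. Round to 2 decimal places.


Hc = C_cal * delta_T / m_fuel
Q_released = 9.95 * 2.69 = 26.7655 kJ
m_fuel = 1.243 g = 1.243/1000 kg = 0.001243 kg
Hc = 26.7655 / 0.001243 = 21532.98 kJ/kg


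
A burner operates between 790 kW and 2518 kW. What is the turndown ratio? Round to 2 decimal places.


TDR = Q_max / Q_min
TDR = 2518 / 790 = 3.19


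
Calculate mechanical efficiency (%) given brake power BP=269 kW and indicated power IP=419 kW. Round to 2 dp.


eta_mech = (BP / IP) * 100
Ratio = 269 / 419 = 0.6420
eta_mech = 0.6420 * 100 = 64.20%


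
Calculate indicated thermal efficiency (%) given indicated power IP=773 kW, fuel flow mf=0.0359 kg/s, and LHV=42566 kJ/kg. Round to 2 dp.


eta_ith = (IP / (mf * LHV)) * 100
Denominator = 0.0359 * 42566 = 1528.1194 kW
eta_ith = (773 / 1528.1194) * 100 = 50.59%


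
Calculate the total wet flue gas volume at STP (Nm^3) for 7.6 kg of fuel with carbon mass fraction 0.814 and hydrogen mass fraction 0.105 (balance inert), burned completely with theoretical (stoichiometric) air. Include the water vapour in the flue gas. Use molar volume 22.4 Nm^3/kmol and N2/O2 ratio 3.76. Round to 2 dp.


Per kg fuel: CO2 = (C/12 kmol)*22.4 = (0.814/12)*22.4 = 1.51947 Nm^3
Per kg fuel: H2O = (H/2 kmol)*22.4 = (0.105/2)*22.4 = 1.17600 Nm^3
O2 needed per kg fuel = C/12 + H/4 = 0.814/12 + 0.105/4 = 0.09408333 kmol
Per kg fuel: N2 = O2*3.76*22.4 = 0.09408333*3.76*22.4 = 7.92407 Nm^3
Total per kg = 1.51947 + 1.17600 + 7.92407 = 10.61954 Nm^3
Total = 10.61954 * 7.6 = 80.71 Nm^3


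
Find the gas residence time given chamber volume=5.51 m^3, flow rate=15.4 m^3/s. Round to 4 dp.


tau = V / Q_flow
tau = 5.51 / 15.4 = 0.3578 s


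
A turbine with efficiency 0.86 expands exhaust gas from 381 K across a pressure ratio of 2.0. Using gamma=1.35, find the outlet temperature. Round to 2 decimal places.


T_out = T_in * (1 - eta * (1 - PR^(-(gamma-1)/gamma)))
Exponent = -(1.35-1)/1.35 = -0.25925926
PR^exp = 2.0^(-0.25925926) = 0.83551680
Factor = 1 - 0.86*(1 - 0.83551680) = 0.85854445
T_out = 381 * 0.85854445 = 327.11 K


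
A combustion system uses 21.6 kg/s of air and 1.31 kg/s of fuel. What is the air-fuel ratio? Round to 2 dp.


AFR = m_air / m_fuel
AFR = 21.6 / 1.31 = 16.49


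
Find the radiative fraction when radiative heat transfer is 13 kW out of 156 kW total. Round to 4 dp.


f_rad = Q_rad / Q_total
f_rad = 13 / 156 = 0.0833


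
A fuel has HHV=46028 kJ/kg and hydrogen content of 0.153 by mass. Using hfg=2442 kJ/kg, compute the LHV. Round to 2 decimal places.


LHV = HHV - hfg * 9 * H
Water correction = 2442 * 9 * 0.153 = 3362.634 kJ/kg
LHV = 46028 - 3362.634 = 42665.37 kJ/kg


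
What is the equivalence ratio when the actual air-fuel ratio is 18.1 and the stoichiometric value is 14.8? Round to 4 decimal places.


phi = AFR_stoich / AFR_actual
phi = 14.8 / 18.1 = 0.8177


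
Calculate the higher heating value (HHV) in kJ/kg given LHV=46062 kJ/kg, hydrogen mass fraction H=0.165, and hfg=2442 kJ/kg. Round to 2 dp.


HHV = LHV + hfg * 9 * H
Water addition = 2442 * 9 * 0.165 = 3626.370 kJ/kg
HHV = 46062 + 3626.370 = 49688.37 kJ/kg


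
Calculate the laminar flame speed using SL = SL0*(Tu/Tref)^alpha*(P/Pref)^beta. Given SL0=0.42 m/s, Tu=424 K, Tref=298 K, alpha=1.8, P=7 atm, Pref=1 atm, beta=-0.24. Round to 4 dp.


SL = SL0 * (Tu/Tref)^alpha * (P/Pref)^beta
T ratio = 424/298 = 1.42281879
(T ratio)^alpha = 1.42281879^1.8 = 1.886554
(P/Pref)^beta = 7^(-0.24) = 0.626869
SL = 0.42 * 1.886554 * 0.626869 = 0.4967 m/s


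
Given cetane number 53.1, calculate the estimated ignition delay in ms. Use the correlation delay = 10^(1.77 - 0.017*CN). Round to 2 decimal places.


delay = 10^(1.77 - 0.017*CN)
Exponent = 1.77 - 0.017*53.1 = 0.8673
delay = 10^0.8673 = 7.37 ms


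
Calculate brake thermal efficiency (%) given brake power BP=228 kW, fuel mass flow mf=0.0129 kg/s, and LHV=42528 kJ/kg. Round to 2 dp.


eta_BTE = (BP / (mf * LHV)) * 100
Denominator = 0.0129 * 42528 = 548.6112 kW
eta_BTE = (228 / 548.6112) * 100 = 41.56%


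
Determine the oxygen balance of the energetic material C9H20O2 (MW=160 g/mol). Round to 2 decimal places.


OB = -1600 * (2C + H/2 - O) / MW
Inner = 2*9 + 20/2 - 2 = 26.00
OB = -1600 * 26.00 / 160 = -260.00%


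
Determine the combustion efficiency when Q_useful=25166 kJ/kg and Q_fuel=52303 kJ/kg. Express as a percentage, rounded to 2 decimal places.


Efficiency = (Q_useful / Q_fuel) * 100
Efficiency = (25166 / 52303) * 100
Efficiency = 0.4812 * 100 = 48.12%


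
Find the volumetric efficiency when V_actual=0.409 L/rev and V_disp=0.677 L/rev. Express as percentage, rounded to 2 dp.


eta_v = (V_actual / V_disp) * 100
Ratio = 0.409 / 0.677 = 0.6041
eta_v = 0.6041 * 100 = 60.41%


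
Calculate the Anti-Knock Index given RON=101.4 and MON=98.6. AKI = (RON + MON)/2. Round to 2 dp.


AKI = (RON + MON) / 2
AKI = (101.4 + 98.6) / 2
AKI = 200.0 / 2 = 100.00


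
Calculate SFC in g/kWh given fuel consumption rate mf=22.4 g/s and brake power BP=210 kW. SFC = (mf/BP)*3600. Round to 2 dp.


SFC = (mf / BP) * 3600
Rate = 22.4 / 210 = 0.106667 g/(s*kW)
SFC = 0.106667 * 3600 = 384.00 g/kWh


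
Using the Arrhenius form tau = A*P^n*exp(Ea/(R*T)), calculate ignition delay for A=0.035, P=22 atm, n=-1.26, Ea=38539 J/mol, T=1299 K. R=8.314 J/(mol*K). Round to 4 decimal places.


tau = A * P^n * exp(Ea/(R*T))
P^n = 22^(-1.26) = 0.02034920
Ea/(R*T) = 38539/(8.314*1299) = 3.568464
exp(Ea/(R*T)) = 35.462067
tau = 0.035 * 0.02034920 * 35.462067 = 0.0253 ms


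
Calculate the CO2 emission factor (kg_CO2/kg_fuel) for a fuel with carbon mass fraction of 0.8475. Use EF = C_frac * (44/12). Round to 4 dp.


EF = C_frac * (M_CO2 / M_C)
EF = 0.8475 * (44/12)
EF = 0.8475 * 3.666667 = 3.1075 kg_CO2/kg_fuel


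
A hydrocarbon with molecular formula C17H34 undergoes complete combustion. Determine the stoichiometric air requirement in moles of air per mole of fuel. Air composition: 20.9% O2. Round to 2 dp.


Balanced combustion: C17H34 + 25.5 O2 -> 17 CO2 + 17 H2O
O2 needed = C + H/4 = 17 + 34/4 = 25.50 moles
Air moles = O2 / 0.209 = 25.50 / 0.209 = 122.01 moles air


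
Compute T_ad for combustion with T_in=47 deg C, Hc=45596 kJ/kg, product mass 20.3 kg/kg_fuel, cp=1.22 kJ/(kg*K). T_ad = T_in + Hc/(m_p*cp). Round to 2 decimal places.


T_ad = T_in + Hc / (m_p * cp)
Denominator = 20.3 * 1.22 = 24.7660
Temperature rise = 45596 / 24.7660 = 1841.07 K
T_ad = 47 + 1841.07 = 1888.07 deg C


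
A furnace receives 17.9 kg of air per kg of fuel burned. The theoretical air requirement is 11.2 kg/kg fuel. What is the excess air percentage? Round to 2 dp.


Excess air = actual - stoichiometric = 17.9 - 11.2 = 6.70 kg/kg fuel
Excess air % = (excess / stoich) * 100 = (6.70 / 11.2) * 100 = 59.82%


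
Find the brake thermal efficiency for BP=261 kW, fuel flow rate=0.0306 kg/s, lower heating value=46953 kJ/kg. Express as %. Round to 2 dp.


eta_BTE = (BP / (mf * LHV)) * 100
Denominator = 0.0306 * 46953 = 1436.7618 kW
eta_BTE = (261 / 1436.7618) * 100 = 18.17%


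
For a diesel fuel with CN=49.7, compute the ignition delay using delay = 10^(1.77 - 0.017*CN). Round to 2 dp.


delay = 10^(1.77 - 0.017*CN)
Exponent = 1.77 - 0.017*49.7 = 0.9251
delay = 10^0.9251 = 8.42 ms


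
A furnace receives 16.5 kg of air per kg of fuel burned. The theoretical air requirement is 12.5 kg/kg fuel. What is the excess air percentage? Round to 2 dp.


Excess air = actual - stoichiometric = 16.5 - 12.5 = 4.00 kg/kg fuel
Excess air % = (excess / stoich) * 100 = (4.00 / 12.5) * 100 = 32.00%


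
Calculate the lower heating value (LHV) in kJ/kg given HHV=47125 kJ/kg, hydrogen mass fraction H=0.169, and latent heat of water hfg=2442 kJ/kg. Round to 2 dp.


LHV = HHV - hfg * 9 * H
Water correction = 2442 * 9 * 0.169 = 3714.282 kJ/kg
LHV = 47125 - 3714.282 = 43410.72 kJ/kg


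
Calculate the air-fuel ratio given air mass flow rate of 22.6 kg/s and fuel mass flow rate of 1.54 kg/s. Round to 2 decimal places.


AFR = m_air / m_fuel
AFR = 22.6 / 1.54 = 14.68


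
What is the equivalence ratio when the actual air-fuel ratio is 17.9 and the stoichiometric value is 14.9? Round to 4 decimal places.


phi = AFR_stoich / AFR_actual
phi = 14.9 / 17.9 = 0.8324


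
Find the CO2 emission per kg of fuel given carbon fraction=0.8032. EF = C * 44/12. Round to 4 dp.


EF = C_frac * (M_CO2 / M_C)
EF = 0.8032 * (44/12)
EF = 0.8032 * 3.666667 = 2.9451 kg_CO2/kg_fuel


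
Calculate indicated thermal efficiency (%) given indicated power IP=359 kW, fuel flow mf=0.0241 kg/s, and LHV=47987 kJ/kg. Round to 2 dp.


eta_ith = (IP / (mf * LHV)) * 100
Denominator = 0.0241 * 47987 = 1156.4867 kW
eta_ith = (359 / 1156.4867) * 100 = 31.04%


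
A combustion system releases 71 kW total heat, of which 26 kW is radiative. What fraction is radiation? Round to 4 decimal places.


f_rad = Q_rad / Q_total
f_rad = 26 / 71 = 0.3662


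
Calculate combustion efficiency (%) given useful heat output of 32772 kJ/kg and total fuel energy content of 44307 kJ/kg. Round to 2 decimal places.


Efficiency = (Q_useful / Q_fuel) * 100
Efficiency = (32772 / 44307) * 100
Efficiency = 0.7397 * 100 = 73.97%


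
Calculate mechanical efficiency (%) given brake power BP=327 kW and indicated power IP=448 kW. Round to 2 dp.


eta_mech = (BP / IP) * 100
Ratio = 327 / 448 = 0.7299
eta_mech = 0.7299 * 100 = 72.99%


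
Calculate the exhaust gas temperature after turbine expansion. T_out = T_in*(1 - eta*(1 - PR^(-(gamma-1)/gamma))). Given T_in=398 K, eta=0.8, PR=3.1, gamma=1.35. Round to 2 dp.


T_out = T_in * (1 - eta * (1 - PR^(-(gamma-1)/gamma)))
Exponent = -(1.35-1)/1.35 = -0.25925926
PR^exp = 3.1^(-0.25925926) = 0.74577862
Factor = 1 - 0.8*(1 - 0.74577862) = 0.79662290
T_out = 398 * 0.79662290 = 317.06 K


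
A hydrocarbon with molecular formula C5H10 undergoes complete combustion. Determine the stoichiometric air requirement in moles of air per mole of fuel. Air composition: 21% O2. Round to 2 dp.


Balanced combustion: C5H10 + 7.5 O2 -> 5 CO2 + 5 H2O
O2 needed = C + H/4 = 5 + 10/4 = 7.50 moles
Air moles = O2 / 0.21 = 7.50 / 0.21 = 35.71 moles air


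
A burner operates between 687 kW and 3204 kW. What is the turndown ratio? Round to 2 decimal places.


TDR = Q_max / Q_min
TDR = 3204 / 687 = 4.66


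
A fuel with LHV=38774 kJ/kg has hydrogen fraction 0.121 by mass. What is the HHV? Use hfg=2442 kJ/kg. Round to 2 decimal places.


HHV = LHV + hfg * 9 * H
Water addition = 2442 * 9 * 0.121 = 2659.338 kJ/kg
HHV = 38774 + 2659.338 = 41433.34 kJ/kg


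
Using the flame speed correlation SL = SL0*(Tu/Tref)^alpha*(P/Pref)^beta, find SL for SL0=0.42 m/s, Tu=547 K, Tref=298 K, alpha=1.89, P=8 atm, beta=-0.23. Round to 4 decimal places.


SL = SL0 * (Tu/Tref)^alpha * (P/Pref)^beta
T ratio = 547/298 = 1.83557047
(T ratio)^alpha = 1.83557047^1.89 = 3.151573
(P/Pref)^beta = 8^(-0.23) = 0.619854
SL = 0.42 * 3.151573 * 0.619854 = 0.8205 m/s


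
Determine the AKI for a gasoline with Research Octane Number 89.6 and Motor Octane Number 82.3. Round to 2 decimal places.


AKI = (RON + MON) / 2
AKI = (89.6 + 82.3) / 2
AKI = 171.9 / 2 = 85.95


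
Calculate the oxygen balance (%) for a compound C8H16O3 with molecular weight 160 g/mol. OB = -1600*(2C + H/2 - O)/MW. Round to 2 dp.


OB = -1600 * (2C + H/2 - O) / MW
Inner = 2*8 + 16/2 - 3 = 21.00
OB = -1600 * 21.00 / 160 = -210.00%


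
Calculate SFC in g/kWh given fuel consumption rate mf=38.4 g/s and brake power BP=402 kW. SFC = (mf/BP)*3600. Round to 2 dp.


SFC = (mf / BP) * 3600
Rate = 38.4 / 402 = 0.095522 g/(s*kW)
SFC = 0.095522 * 3600 = 343.88 g/kWh


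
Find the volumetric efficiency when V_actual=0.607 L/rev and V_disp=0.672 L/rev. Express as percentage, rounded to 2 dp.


eta_v = (V_actual / V_disp) * 100
Ratio = 0.607 / 0.672 = 0.9033
eta_v = 0.9033 * 100 = 90.33%


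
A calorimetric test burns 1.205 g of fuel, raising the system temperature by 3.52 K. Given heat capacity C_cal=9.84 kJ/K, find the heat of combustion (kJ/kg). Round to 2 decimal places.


Hc = C_cal * delta_T / m_fuel
Q_released = 9.84 * 3.52 = 34.6368 kJ
m_fuel = 1.205 g = 1.205/1000 kg = 0.001205 kg
Hc = 34.6368 / 0.001205 = 28744.23 kJ/kg
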